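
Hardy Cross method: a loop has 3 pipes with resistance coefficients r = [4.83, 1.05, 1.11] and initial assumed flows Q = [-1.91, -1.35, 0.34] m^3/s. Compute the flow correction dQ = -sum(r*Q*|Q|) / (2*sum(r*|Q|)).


Numerator terms (r*Q*|Q|): 4.83*-1.91*|-1.91| = -17.6203; 1.05*-1.35*|-1.35| = -1.9136; 1.11*0.34*|0.34| = 0.1283.
Sum of numerator = -19.4056.
Denominator terms (r*|Q|): 4.83*|-1.91| = 9.2253; 1.05*|-1.35| = 1.4175; 1.11*|0.34| = 0.3774.
2 * sum of denominator = 2 * 11.0202 = 22.0404.
dQ = --19.4056 / 22.0404 = 0.8805 m^3/s.

0.8805


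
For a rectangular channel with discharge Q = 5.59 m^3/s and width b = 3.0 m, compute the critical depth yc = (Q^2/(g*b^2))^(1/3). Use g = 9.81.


Using yc = (Q^2 / (g * b^2))^(1/3):
Q^2 = 5.59^2 = 31.25.
g * b^2 = 9.81 * 3.0^2 = 9.81 * 9.0 = 88.29.
Q^2 / (g*b^2) = 31.25 / 88.29 = 0.3539.
yc = 0.3539^(1/3) = 0.7074 m.

0.7074


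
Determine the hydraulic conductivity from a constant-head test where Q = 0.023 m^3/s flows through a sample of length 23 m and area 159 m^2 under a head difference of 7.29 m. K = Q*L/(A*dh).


From K = Q*L / (A*dh):
Numerator: Q*L = 0.023 * 23 = 0.529.
Denominator: A*dh = 159 * 7.29 = 1159.11.
K = 0.529 / 1159.11 = 0.000456 m/s.

0.000456


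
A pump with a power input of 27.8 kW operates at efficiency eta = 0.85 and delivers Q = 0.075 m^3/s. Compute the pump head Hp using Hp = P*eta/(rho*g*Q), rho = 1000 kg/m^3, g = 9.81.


Pump head formula: Hp = P * eta / (rho * g * Q).
Numerator: P * eta = 27.8 * 1000 * 0.85 = 23630.0 W.
Denominator: rho * g * Q = 1000 * 9.81 * 0.075 = 735.75.
Hp = 23630.0 / 735.75 = 32.12 m.

32.12


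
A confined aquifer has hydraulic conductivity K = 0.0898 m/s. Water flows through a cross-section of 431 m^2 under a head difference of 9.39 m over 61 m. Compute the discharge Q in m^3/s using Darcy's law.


Darcy's law: Q = K * A * i, where i = dh/L.
Hydraulic gradient i = 9.39 / 61 = 0.153934.
Q = 0.0898 * 431 * 0.153934
  = 5.9578 m^3/s.

5.9578


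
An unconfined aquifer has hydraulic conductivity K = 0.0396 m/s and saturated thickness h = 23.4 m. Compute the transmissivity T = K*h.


Transmissivity is defined as T = K * h.
T = 0.0396 * 23.4
  = 0.9266 m^2/s.

0.9266


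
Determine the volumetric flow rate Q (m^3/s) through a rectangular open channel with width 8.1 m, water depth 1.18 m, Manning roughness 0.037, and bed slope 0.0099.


For a rectangular channel, the cross-sectional area A = b * y = 8.1 * 1.18 = 9.56 m^2.
The wetted perimeter P = b + 2y = 8.1 + 2*1.18 = 10.46 m.
Hydraulic radius R = A/P = 9.56/10.46 = 0.9138 m.
Velocity V = (1/n)*R^(2/3)*S^(1/2) = (1/0.037)*0.9138^(2/3)*0.0099^(1/2) = 2.5322 m/s.
Discharge Q = A * V = 9.56 * 2.5322 = 24.203 m^3/s.

24.203


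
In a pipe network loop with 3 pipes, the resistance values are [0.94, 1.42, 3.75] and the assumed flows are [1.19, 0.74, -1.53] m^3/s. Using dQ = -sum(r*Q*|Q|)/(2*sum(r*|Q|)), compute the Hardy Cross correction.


Numerator terms (r*Q*|Q|): 0.94*1.19*|1.19| = 1.3311; 1.42*0.74*|0.74| = 0.7776; 3.75*-1.53*|-1.53| = -8.7784.
Sum of numerator = -6.6696.
Denominator terms (r*|Q|): 0.94*|1.19| = 1.1186; 1.42*|0.74| = 1.0508; 3.75*|-1.53| = 5.7375.
2 * sum of denominator = 2 * 7.9069 = 15.8138.
dQ = --6.6696 / 15.8138 = 0.4218 m^3/s.

0.4218


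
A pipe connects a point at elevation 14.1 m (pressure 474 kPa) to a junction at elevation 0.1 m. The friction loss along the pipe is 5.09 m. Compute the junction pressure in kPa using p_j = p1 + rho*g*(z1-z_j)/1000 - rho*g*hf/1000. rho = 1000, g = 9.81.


Junction pressure: p_j = p1 + rho*g*(z1 - z_j)/1000 - rho*g*hf/1000.
Elevation term = 1000*9.81*(14.1 - 0.1)/1000 = 137.34 kPa.
Friction term = 1000*9.81*5.09/1000 = 49.933 kPa.
p_j = 474 + 137.34 - 49.933 = 561.41 kPa.

561.41


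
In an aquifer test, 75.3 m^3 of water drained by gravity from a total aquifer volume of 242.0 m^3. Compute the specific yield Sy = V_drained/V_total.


Specific yield Sy = Volume drained / Total volume.
Sy = 75.3 / 242.0
   = 0.3112.

0.3112


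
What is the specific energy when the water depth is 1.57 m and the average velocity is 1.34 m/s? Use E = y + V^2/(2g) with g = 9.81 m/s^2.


Specific energy E = y + V^2/(2g).
Velocity head = V^2/(2g) = 1.34^2 / (2*9.81) = 1.7956 / 19.62 = 0.0915 m.
E = 1.57 + 0.0915 = 1.6615 m.

1.6615


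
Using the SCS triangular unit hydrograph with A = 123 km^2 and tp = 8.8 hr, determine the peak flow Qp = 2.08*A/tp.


SCS formula: Qp = 2.08 * A / tp.
Qp = 2.08 * 123 / 8.8
   = 255.84 / 8.8
   = 29.07 m^3/s per cm.

29.07


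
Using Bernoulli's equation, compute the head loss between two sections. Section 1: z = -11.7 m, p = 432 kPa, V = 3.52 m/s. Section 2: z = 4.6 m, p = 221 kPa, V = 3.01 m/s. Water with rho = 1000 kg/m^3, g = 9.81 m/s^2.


Total head at each section: H = z + p/(rho*g) + V^2/(2g).
H1 = -11.7 + 432*1000/(1000*9.81) + 3.52^2/(2*9.81)
   = -11.7 + 44.037 + 0.6315
   = 32.968 m.
H2 = 4.6 + 221*1000/(1000*9.81) + 3.01^2/(2*9.81)
   = 4.6 + 22.528 + 0.4618
   = 27.59 m.
h_L = H1 - H2 = 32.968 - 27.59 = 5.378 m.

5.378


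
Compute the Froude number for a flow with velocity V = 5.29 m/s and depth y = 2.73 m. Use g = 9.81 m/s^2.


The Froude number is defined as Fr = V / sqrt(g*y).
g*y = 9.81 * 2.73 = 26.7813.
sqrt(g*y) = sqrt(26.7813) = 5.1751.
Fr = 5.29 / 5.1751 = 1.0222.

1.0222


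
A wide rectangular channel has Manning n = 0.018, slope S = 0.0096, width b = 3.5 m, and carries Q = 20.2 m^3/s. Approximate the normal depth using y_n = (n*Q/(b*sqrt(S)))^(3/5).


We use the wide-channel approximation y_n = (n*Q/(b*sqrt(S)))^(3/5).
sqrt(S) = sqrt(0.0096) = 0.09798.
Numerator: n*Q = 0.018 * 20.2 = 0.3636.
Denominator: b*sqrt(S) = 3.5 * 0.09798 = 0.34293.
arg = 1.0603.
y_n = 1.0603^(3/5) = 1.0357 m.

1.0357


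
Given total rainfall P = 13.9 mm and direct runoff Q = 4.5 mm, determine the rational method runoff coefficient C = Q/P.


The runoff coefficient C = runoff depth / rainfall depth.
C = 4.5 / 13.9
  = 0.3237.

0.3237


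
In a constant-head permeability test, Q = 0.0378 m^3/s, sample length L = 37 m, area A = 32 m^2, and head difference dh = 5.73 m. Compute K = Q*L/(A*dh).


From K = Q*L / (A*dh):
Numerator: Q*L = 0.0378 * 37 = 1.3986.
Denominator: A*dh = 32 * 5.73 = 183.36.
K = 1.3986 / 183.36 = 0.007628 m/s.

0.007628


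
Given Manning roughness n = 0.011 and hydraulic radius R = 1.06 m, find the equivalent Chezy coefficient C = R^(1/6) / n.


The Chezy coefficient relates to Manning's n through C = R^(1/6) / n.
R^(1/6) = 1.06^(1/6) = 1.009759.
C = 1.009759 / 0.011 = 91.8 m^(1/2)/s.

91.8


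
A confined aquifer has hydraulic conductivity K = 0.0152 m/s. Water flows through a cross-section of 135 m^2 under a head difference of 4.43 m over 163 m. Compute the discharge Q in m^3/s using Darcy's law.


Darcy's law: Q = K * A * i, where i = dh/L.
Hydraulic gradient i = 4.43 / 163 = 0.027178.
Q = 0.0152 * 135 * 0.027178
  = 0.0558 m^3/s.

0.0558


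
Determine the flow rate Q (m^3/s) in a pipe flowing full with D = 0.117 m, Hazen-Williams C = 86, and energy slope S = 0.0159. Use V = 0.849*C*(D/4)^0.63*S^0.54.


For a full circular pipe, R = D/4 = 0.117/4 = 0.0293 m.
V = 0.849 * 86 * 0.0293^0.63 * 0.0159^0.54
  = 0.849 * 86 * 0.108059 * 0.106845
  = 0.843 m/s.
Pipe area A = pi*D^2/4 = pi*0.117^2/4 = 0.0108 m^2.
Q = A * V = 0.0108 * 0.843 = 0.0091 m^3/s.

0.0091


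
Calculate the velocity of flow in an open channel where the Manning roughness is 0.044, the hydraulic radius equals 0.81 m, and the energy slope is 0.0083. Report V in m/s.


Manning's equation gives V = (1/n) * R^(2/3) * S^(1/2).
First, compute R^(2/3) = 0.81^(2/3) = 0.8689.
Next, S^(1/2) = 0.0083^(1/2) = 0.091104.
Then 1/n = 1/0.044 = 22.73.
V = 22.73 * 0.8689 * 0.091104 = 1.7992 m/s.

1.7992


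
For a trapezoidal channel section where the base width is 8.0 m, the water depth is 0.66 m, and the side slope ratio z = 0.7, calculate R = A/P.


For a trapezoidal section with side slope z:
A = (b + z*y)*y = (8.0 + 0.7*0.66)*0.66 = 5.585 m^2.
P = b + 2*y*sqrt(1 + z^2) = 8.0 + 2*0.66*sqrt(1 + 0.7^2) = 9.611 m.
R = A/P = 5.585 / 9.611 = 0.5811 m.

0.5811


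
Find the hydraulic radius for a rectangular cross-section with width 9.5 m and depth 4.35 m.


For a rectangular section:
Flow area A = b * y = 9.5 * 4.35 = 41.32 m^2.
Wetted perimeter P = b + 2y = 9.5 + 2*4.35 = 18.2 m.
Hydraulic radius R = A/P = 41.32 / 18.2 = 2.2706 m.

2.2706


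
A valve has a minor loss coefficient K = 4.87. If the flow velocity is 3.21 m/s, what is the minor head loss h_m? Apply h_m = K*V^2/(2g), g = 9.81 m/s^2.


Minor loss formula: h_m = K * V^2/(2g).
V^2 = 3.21^2 = 10.3041.
V^2/(2g) = 10.3041 / 19.62 = 0.5252 m.
h_m = 4.87 * 0.5252 = 2.5576 m.

2.5576


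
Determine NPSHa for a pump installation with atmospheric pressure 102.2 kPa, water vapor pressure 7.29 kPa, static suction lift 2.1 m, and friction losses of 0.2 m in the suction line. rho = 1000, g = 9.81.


NPSHa = p_atm/(rho*g) - z_s - hf_s - p_vap/(rho*g).
p_atm/(rho*g) = 102.2*1000 / (1000*9.81) = 10.418 m.
p_vap/(rho*g) = 7.29*1000 / (1000*9.81) = 0.743 m.
NPSHa = 10.418 - 2.1 - 0.2 - 0.743
      = 7.37 m.

7.37


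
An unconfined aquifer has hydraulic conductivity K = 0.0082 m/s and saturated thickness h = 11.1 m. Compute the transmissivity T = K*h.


Transmissivity is defined as T = K * h.
T = 0.0082 * 11.1
  = 0.091 m^2/s.

0.091


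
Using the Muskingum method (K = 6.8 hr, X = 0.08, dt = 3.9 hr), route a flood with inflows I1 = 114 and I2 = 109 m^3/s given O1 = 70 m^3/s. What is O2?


Muskingum coefficients:
denom = 2*K*(1-X) + dt = 2*6.8*(1-0.08) + 3.9 = 16.412.
C0 = (dt - 2*K*X)/denom = (3.9 - 2*6.8*0.08)/16.412 = 0.1713.
C1 = (dt + 2*K*X)/denom = (3.9 + 2*6.8*0.08)/16.412 = 0.3039.
C2 = (2*K*(1-X) - dt)/denom = 0.5247.
O2 = C0*I2 + C1*I1 + C2*O1
   = 0.1713*109 + 0.3039*114 + 0.5247*70
   = 90.05 m^3/s.

90.05


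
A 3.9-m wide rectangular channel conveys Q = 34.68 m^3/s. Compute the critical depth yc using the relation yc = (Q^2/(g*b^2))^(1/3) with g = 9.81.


Using yc = (Q^2 / (g * b^2))^(1/3):
Q^2 = 34.68^2 = 1202.7.
g * b^2 = 9.81 * 3.9^2 = 9.81 * 15.21 = 149.21.
Q^2 / (g*b^2) = 1202.7 / 149.21 = 8.0605.
yc = 8.0605^(1/3) = 2.005 m.

2.005


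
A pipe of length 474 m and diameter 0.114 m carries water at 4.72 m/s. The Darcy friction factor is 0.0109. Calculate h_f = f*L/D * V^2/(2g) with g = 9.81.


Darcy-Weisbach equation: h_f = f * (L/D) * V^2/(2g).
f * L/D = 0.0109 * 474/0.114 = 45.3211.
V^2/(2g) = 4.72^2 / (2*9.81) = 22.2784 / 19.62 = 1.1355 m.
h_f = 45.3211 * 1.1355 = 51.462 m.

51.462


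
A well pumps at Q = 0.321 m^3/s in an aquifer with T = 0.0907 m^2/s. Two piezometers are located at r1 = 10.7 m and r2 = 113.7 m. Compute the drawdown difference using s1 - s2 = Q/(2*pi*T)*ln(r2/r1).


Thiem equation: s1 - s2 = Q/(2*pi*T) * ln(r2/r1).
ln(r2/r1) = ln(113.7/10.7) = 2.3633.
Q/(2*pi*T) = 0.321 / (2*pi*0.0907) = 0.321 / 0.5699 = 0.5633.
s1 - s2 = 0.5633 * 2.3633 = 1.3312 m.

1.3312


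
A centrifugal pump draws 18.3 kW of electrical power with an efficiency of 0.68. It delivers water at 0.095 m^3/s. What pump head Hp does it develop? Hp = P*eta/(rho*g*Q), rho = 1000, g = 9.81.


Pump head formula: Hp = P * eta / (rho * g * Q).
Numerator: P * eta = 18.3 * 1000 * 0.68 = 12444.0 W.
Denominator: rho * g * Q = 1000 * 9.81 * 0.095 = 931.95.
Hp = 12444.0 / 931.95 = 13.35 m.

13.35


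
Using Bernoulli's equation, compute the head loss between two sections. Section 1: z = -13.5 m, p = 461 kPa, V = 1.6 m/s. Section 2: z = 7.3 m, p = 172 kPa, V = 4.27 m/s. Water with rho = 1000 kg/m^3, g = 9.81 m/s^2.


Total head at each section: H = z + p/(rho*g) + V^2/(2g).
H1 = -13.5 + 461*1000/(1000*9.81) + 1.6^2/(2*9.81)
   = -13.5 + 46.993 + 0.1305
   = 33.623 m.
H2 = 7.3 + 172*1000/(1000*9.81) + 4.27^2/(2*9.81)
   = 7.3 + 17.533 + 0.9293
   = 25.762 m.
h_L = H1 - H2 = 33.623 - 25.762 = 7.861 m.

7.861


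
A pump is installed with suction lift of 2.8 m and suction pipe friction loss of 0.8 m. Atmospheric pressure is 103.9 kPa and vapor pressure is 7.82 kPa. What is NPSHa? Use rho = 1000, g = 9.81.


NPSHa = p_atm/(rho*g) - z_s - hf_s - p_vap/(rho*g).
p_atm/(rho*g) = 103.9*1000 / (1000*9.81) = 10.591 m.
p_vap/(rho*g) = 7.82*1000 / (1000*9.81) = 0.797 m.
NPSHa = 10.591 - 2.8 - 0.8 - 0.797
      = 6.19 m.

6.19


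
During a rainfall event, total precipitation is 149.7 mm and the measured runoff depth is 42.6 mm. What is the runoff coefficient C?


The runoff coefficient C = runoff depth / rainfall depth.
C = 42.6 / 149.7
  = 0.2846.

0.2846


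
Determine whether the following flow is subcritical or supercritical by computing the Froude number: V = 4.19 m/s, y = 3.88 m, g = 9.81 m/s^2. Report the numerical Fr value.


The Froude number is defined as Fr = V / sqrt(g*y).
g*y = 9.81 * 3.88 = 38.0628.
sqrt(g*y) = sqrt(38.0628) = 6.1695.
Fr = 4.19 / 6.1695 = 0.6791.
Since Fr < 1, the flow is subcritical.

0.6791


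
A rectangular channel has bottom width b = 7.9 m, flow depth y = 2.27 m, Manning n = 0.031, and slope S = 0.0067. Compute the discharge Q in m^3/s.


For a rectangular channel, the cross-sectional area A = b * y = 7.9 * 2.27 = 17.93 m^2.
The wetted perimeter P = b + 2y = 7.9 + 2*2.27 = 12.44 m.
Hydraulic radius R = A/P = 17.93/12.44 = 1.4416 m.
Velocity V = (1/n)*R^(2/3)*S^(1/2) = (1/0.031)*1.4416^(2/3)*0.0067^(1/2) = 3.3695 m/s.
Discharge Q = A * V = 17.93 * 3.3695 = 60.425 m^3/s.

60.425


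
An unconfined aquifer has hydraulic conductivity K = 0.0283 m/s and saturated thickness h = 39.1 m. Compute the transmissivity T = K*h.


Transmissivity is defined as T = K * h.
T = 0.0283 * 39.1
  = 1.1065 m^2/s.

1.1065


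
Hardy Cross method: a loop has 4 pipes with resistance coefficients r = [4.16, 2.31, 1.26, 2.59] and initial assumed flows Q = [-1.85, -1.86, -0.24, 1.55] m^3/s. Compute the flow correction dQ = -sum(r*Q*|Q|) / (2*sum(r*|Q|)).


Numerator terms (r*Q*|Q|): 4.16*-1.85*|-1.85| = -14.2376; 2.31*-1.86*|-1.86| = -7.9917; 1.26*-0.24*|-0.24| = -0.0726; 2.59*1.55*|1.55| = 6.2225.
Sum of numerator = -16.0794.
Denominator terms (r*|Q|): 4.16*|-1.85| = 7.696; 2.31*|-1.86| = 4.2966; 1.26*|-0.24| = 0.3024; 2.59*|1.55| = 4.0145.
2 * sum of denominator = 2 * 16.3095 = 32.619.
dQ = --16.0794 / 32.619 = 0.4929 m^3/s.

0.4929


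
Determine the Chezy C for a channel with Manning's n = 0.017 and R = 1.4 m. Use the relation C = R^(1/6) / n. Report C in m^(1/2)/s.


The Chezy coefficient relates to Manning's n through C = R^(1/6) / n.
R^(1/6) = 1.4^(1/6) = 1.057681.
C = 1.057681 / 0.017 = 62.22 m^(1/2)/s.

62.22


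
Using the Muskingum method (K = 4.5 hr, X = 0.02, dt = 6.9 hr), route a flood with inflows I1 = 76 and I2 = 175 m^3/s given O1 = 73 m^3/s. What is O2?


Muskingum coefficients:
denom = 2*K*(1-X) + dt = 2*4.5*(1-0.02) + 6.9 = 15.72.
C0 = (dt - 2*K*X)/denom = (6.9 - 2*4.5*0.02)/15.72 = 0.4275.
C1 = (dt + 2*K*X)/denom = (6.9 + 2*4.5*0.02)/15.72 = 0.4504.
C2 = (2*K*(1-X) - dt)/denom = 0.1221.
O2 = C0*I2 + C1*I1 + C2*O1
   = 0.4275*175 + 0.4504*76 + 0.1221*73
   = 117.95 m^3/s.

117.95


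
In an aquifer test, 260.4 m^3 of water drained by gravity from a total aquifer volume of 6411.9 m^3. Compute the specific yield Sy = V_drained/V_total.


Specific yield Sy = Volume drained / Total volume.
Sy = 260.4 / 6411.9
   = 0.0406.

0.0406


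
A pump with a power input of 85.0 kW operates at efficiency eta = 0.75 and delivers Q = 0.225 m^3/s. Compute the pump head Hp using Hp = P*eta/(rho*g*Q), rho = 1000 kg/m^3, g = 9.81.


Pump head formula: Hp = P * eta / (rho * g * Q).
Numerator: P * eta = 85.0 * 1000 * 0.75 = 63750.0 W.
Denominator: rho * g * Q = 1000 * 9.81 * 0.225 = 2207.25.
Hp = 63750.0 / 2207.25 = 28.88 m.

28.88


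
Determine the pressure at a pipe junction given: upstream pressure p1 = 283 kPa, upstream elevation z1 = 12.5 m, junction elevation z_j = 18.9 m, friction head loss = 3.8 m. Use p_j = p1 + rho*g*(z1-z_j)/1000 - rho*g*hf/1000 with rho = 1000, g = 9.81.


Junction pressure: p_j = p1 + rho*g*(z1 - z_j)/1000 - rho*g*hf/1000.
Elevation term = 1000*9.81*(12.5 - 18.9)/1000 = -62.784 kPa.
Friction term = 1000*9.81*3.8/1000 = 37.278 kPa.
p_j = 283 + -62.784 - 37.278 = 182.94 kPa.

182.94


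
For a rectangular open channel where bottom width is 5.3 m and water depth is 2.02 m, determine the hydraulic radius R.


For a rectangular section:
Flow area A = b * y = 5.3 * 2.02 = 10.71 m^2.
Wetted perimeter P = b + 2y = 5.3 + 2*2.02 = 9.34 m.
Hydraulic radius R = A/P = 10.71 / 9.34 = 1.1463 m.

1.1463


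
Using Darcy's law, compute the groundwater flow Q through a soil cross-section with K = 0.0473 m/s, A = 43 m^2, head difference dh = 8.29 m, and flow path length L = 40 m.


Darcy's law: Q = K * A * i, where i = dh/L.
Hydraulic gradient i = 8.29 / 40 = 0.20725.
Q = 0.0473 * 43 * 0.20725
  = 0.4215 m^3/s.

0.4215


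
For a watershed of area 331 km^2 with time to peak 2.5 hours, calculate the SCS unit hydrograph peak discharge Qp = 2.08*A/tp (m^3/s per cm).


SCS formula: Qp = 2.08 * A / tp.
Qp = 2.08 * 331 / 2.5
   = 688.48 / 2.5
   = 275.39 m^3/s per cm.

275.39


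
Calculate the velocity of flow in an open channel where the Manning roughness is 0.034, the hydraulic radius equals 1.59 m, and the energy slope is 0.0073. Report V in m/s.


Manning's equation gives V = (1/n) * R^(2/3) * S^(1/2).
First, compute R^(2/3) = 1.59^(2/3) = 1.3623.
Next, S^(1/2) = 0.0073^(1/2) = 0.08544.
Then 1/n = 1/0.034 = 29.41.
V = 29.41 * 1.3623 * 0.08544 = 3.4233 m/s.

3.4233


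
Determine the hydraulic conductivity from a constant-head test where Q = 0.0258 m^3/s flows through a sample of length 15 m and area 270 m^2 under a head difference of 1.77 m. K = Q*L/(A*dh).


From K = Q*L / (A*dh):
Numerator: Q*L = 0.0258 * 15 = 0.387.
Denominator: A*dh = 270 * 1.77 = 477.9.
K = 0.387 / 477.9 = 0.00081 m/s.

0.00081


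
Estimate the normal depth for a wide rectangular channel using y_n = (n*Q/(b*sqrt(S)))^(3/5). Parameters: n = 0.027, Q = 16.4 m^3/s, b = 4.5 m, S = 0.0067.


We use the wide-channel approximation y_n = (n*Q/(b*sqrt(S)))^(3/5).
sqrt(S) = sqrt(0.0067) = 0.081854.
Numerator: n*Q = 0.027 * 16.4 = 0.4428.
Denominator: b*sqrt(S) = 4.5 * 0.081854 = 0.368343.
arg = 1.2021.
y_n = 1.2021^(3/5) = 1.1168 m.

1.1168


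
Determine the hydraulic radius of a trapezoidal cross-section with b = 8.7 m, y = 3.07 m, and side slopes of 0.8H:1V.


For a trapezoidal section with side slope z:
A = (b + z*y)*y = (8.7 + 0.8*3.07)*3.07 = 34.249 m^2.
P = b + 2*y*sqrt(1 + z^2) = 8.7 + 2*3.07*sqrt(1 + 0.8^2) = 16.563 m.
R = A/P = 34.249 / 16.563 = 2.0678 m.

2.0678


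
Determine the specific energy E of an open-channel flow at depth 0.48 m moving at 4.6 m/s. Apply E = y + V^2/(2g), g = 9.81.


Specific energy E = y + V^2/(2g).
Velocity head = V^2/(2g) = 4.6^2 / (2*9.81) = 21.16 / 19.62 = 1.0785 m.
E = 0.48 + 1.0785 = 1.5585 m.

1.5585


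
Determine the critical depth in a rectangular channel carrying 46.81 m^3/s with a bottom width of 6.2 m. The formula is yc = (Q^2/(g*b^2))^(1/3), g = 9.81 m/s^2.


Using yc = (Q^2 / (g * b^2))^(1/3):
Q^2 = 46.81^2 = 2191.18.
g * b^2 = 9.81 * 6.2^2 = 9.81 * 38.44 = 377.1.
Q^2 / (g*b^2) = 2191.18 / 377.1 = 5.8106.
yc = 5.8106^(1/3) = 1.7978 m.

1.7978


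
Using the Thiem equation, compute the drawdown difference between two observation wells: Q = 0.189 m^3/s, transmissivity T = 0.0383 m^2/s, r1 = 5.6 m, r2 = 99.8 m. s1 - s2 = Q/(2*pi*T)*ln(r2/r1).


Thiem equation: s1 - s2 = Q/(2*pi*T) * ln(r2/r1).
ln(r2/r1) = ln(99.8/5.6) = 2.8804.
Q/(2*pi*T) = 0.189 / (2*pi*0.0383) = 0.189 / 0.2406 = 0.7854.
s1 - s2 = 0.7854 * 2.8804 = 2.2622 m.

2.2622


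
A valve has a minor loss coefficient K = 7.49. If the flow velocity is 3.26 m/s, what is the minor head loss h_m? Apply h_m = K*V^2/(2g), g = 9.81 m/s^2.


Minor loss formula: h_m = K * V^2/(2g).
V^2 = 3.26^2 = 10.6276.
V^2/(2g) = 10.6276 / 19.62 = 0.5417 m.
h_m = 7.49 * 0.5417 = 4.0571 m.

4.0571


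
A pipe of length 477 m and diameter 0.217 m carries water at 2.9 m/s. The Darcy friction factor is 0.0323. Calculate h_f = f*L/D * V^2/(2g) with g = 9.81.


Darcy-Weisbach equation: h_f = f * (L/D) * V^2/(2g).
f * L/D = 0.0323 * 477/0.217 = 71.0005.
V^2/(2g) = 2.9^2 / (2*9.81) = 8.41 / 19.62 = 0.4286 m.
h_f = 71.0005 * 0.4286 = 30.434 m.

30.434


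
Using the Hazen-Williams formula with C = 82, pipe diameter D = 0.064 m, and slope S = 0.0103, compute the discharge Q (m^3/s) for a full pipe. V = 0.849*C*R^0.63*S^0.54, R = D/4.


For a full circular pipe, R = D/4 = 0.064/4 = 0.016 m.
V = 0.849 * 82 * 0.016^0.63 * 0.0103^0.54
  = 0.849 * 82 * 0.073892 * 0.084515
  = 0.4348 m/s.
Pipe area A = pi*D^2/4 = pi*0.064^2/4 = 0.0032 m^2.
Q = A * V = 0.0032 * 0.4348 = 0.0014 m^3/s.

0.0014


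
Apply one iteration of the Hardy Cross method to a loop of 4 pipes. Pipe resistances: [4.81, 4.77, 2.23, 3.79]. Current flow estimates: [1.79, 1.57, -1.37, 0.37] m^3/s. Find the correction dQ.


Numerator terms (r*Q*|Q|): 4.81*1.79*|1.79| = 15.4117; 4.77*1.57*|1.57| = 11.7576; 2.23*-1.37*|-1.37| = -4.1855; 3.79*0.37*|0.37| = 0.5189.
Sum of numerator = 23.5027.
Denominator terms (r*|Q|): 4.81*|1.79| = 8.6099; 4.77*|1.57| = 7.4889; 2.23*|-1.37| = 3.0551; 3.79*|0.37| = 1.4023.
2 * sum of denominator = 2 * 20.5562 = 41.1124.
dQ = -23.5027 / 41.1124 = -0.5717 m^3/s.

-0.5717


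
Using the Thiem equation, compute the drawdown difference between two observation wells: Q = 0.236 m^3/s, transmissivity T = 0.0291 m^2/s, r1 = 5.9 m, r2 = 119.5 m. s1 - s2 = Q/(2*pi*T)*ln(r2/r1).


Thiem equation: s1 - s2 = Q/(2*pi*T) * ln(r2/r1).
ln(r2/r1) = ln(119.5/5.9) = 3.0084.
Q/(2*pi*T) = 0.236 / (2*pi*0.0291) = 0.236 / 0.1828 = 1.2907.
s1 - s2 = 1.2907 * 3.0084 = 3.883 m.

3.883


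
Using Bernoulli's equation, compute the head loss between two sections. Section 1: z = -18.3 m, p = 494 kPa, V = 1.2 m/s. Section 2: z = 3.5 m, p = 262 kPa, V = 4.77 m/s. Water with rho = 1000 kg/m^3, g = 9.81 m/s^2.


Total head at each section: H = z + p/(rho*g) + V^2/(2g).
H1 = -18.3 + 494*1000/(1000*9.81) + 1.2^2/(2*9.81)
   = -18.3 + 50.357 + 0.0734
   = 32.13 m.
H2 = 3.5 + 262*1000/(1000*9.81) + 4.77^2/(2*9.81)
   = 3.5 + 26.707 + 1.1597
   = 31.367 m.
h_L = H1 - H2 = 32.13 - 31.367 = 0.763 m.

0.763


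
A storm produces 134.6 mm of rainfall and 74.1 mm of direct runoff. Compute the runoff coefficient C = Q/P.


The runoff coefficient C = runoff depth / rainfall depth.
C = 74.1 / 134.6
  = 0.5505.

0.5505


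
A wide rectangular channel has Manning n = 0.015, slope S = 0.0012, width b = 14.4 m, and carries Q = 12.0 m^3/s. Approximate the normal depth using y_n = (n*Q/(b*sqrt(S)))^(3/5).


We use the wide-channel approximation y_n = (n*Q/(b*sqrt(S)))^(3/5).
sqrt(S) = sqrt(0.0012) = 0.034641.
Numerator: n*Q = 0.015 * 12.0 = 0.18.
Denominator: b*sqrt(S) = 14.4 * 0.034641 = 0.49883.
arg = 0.3608.
y_n = 0.3608^(3/5) = 0.5425 m.

0.5425


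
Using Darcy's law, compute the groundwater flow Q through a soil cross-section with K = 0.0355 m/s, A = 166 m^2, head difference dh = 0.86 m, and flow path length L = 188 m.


Darcy's law: Q = K * A * i, where i = dh/L.
Hydraulic gradient i = 0.86 / 188 = 0.004574.
Q = 0.0355 * 166 * 0.004574
  = 0.027 m^3/s.

0.027


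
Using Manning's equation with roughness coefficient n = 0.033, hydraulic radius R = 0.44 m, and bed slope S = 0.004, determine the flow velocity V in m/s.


Manning's equation gives V = (1/n) * R^(2/3) * S^(1/2).
First, compute R^(2/3) = 0.44^(2/3) = 0.5785.
Next, S^(1/2) = 0.004^(1/2) = 0.063246.
Then 1/n = 1/0.033 = 30.3.
V = 30.3 * 0.5785 * 0.063246 = 1.1087 m/s.

1.1087


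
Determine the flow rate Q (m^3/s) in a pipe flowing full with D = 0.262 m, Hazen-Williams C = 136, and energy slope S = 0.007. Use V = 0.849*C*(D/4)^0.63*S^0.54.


For a full circular pipe, R = D/4 = 0.262/4 = 0.0655 m.
V = 0.849 * 136 * 0.0655^0.63 * 0.007^0.54
  = 0.849 * 136 * 0.179569 * 0.068605
  = 1.4224 m/s.
Pipe area A = pi*D^2/4 = pi*0.262^2/4 = 0.0539 m^2.
Q = A * V = 0.0539 * 1.4224 = 0.0767 m^3/s.

0.0767


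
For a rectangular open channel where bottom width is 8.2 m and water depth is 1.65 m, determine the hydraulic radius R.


For a rectangular section:
Flow area A = b * y = 8.2 * 1.65 = 13.53 m^2.
Wetted perimeter P = b + 2y = 8.2 + 2*1.65 = 11.5 m.
Hydraulic radius R = A/P = 13.53 / 11.5 = 1.1765 m.

1.1765


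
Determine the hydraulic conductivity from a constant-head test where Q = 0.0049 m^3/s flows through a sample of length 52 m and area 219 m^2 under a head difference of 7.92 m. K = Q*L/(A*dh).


From K = Q*L / (A*dh):
Numerator: Q*L = 0.0049 * 52 = 0.2548.
Denominator: A*dh = 219 * 7.92 = 1734.48.
K = 0.2548 / 1734.48 = 0.000147 m/s.

0.000147


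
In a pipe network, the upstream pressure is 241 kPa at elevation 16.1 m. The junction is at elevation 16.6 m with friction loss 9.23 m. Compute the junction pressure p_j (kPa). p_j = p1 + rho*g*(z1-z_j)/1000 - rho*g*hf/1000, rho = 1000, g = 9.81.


Junction pressure: p_j = p1 + rho*g*(z1 - z_j)/1000 - rho*g*hf/1000.
Elevation term = 1000*9.81*(16.1 - 16.6)/1000 = -4.905 kPa.
Friction term = 1000*9.81*9.23/1000 = 90.546 kPa.
p_j = 241 + -4.905 - 90.546 = 145.55 kPa.

145.55


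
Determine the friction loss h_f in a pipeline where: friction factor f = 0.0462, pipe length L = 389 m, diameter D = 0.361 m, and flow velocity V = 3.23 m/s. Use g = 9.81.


Darcy-Weisbach equation: h_f = f * (L/D) * V^2/(2g).
f * L/D = 0.0462 * 389/0.361 = 49.7834.
V^2/(2g) = 3.23^2 / (2*9.81) = 10.4329 / 19.62 = 0.5317 m.
h_f = 49.7834 * 0.5317 = 26.472 m.

26.472


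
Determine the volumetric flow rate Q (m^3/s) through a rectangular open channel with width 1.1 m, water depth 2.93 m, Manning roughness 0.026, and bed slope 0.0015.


For a rectangular channel, the cross-sectional area A = b * y = 1.1 * 2.93 = 3.22 m^2.
The wetted perimeter P = b + 2y = 1.1 + 2*2.93 = 6.96 m.
Hydraulic radius R = A/P = 3.22/6.96 = 0.4631 m.
Velocity V = (1/n)*R^(2/3)*S^(1/2) = (1/0.026)*0.4631^(2/3)*0.0015^(1/2) = 0.8916 m/s.
Discharge Q = A * V = 3.22 * 0.8916 = 2.874 m^3/s.

2.874


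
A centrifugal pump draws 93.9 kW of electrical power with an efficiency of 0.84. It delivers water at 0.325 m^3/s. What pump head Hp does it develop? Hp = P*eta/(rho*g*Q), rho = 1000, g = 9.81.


Pump head formula: Hp = P * eta / (rho * g * Q).
Numerator: P * eta = 93.9 * 1000 * 0.84 = 78876.0 W.
Denominator: rho * g * Q = 1000 * 9.81 * 0.325 = 3188.25.
Hp = 78876.0 / 3188.25 = 24.74 m.

24.74


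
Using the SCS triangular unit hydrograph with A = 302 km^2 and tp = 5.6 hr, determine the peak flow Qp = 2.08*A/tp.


SCS formula: Qp = 2.08 * A / tp.
Qp = 2.08 * 302 / 5.6
   = 628.16 / 5.6
   = 112.17 m^3/s per cm.

112.17


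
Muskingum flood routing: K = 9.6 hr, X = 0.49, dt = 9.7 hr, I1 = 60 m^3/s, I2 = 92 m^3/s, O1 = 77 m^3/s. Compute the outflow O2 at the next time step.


Muskingum coefficients:
denom = 2*K*(1-X) + dt = 2*9.6*(1-0.49) + 9.7 = 19.492.
C0 = (dt - 2*K*X)/denom = (9.7 - 2*9.6*0.49)/19.492 = 0.015.
C1 = (dt + 2*K*X)/denom = (9.7 + 2*9.6*0.49)/19.492 = 0.9803.
C2 = (2*K*(1-X) - dt)/denom = 0.0047.
O2 = C0*I2 + C1*I1 + C2*O1
   = 0.015*92 + 0.9803*60 + 0.0047*77
   = 60.56 m^3/s.

60.56


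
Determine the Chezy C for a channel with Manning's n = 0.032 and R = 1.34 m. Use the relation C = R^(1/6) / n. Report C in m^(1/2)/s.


The Chezy coefficient relates to Manning's n through C = R^(1/6) / n.
R^(1/6) = 1.34^(1/6) = 1.049988.
C = 1.049988 / 0.032 = 32.81 m^(1/2)/s.

32.81


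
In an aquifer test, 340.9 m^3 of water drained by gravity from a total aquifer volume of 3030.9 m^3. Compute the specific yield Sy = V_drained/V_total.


Specific yield Sy = Volume drained / Total volume.
Sy = 340.9 / 3030.9
   = 0.1125.

0.1125


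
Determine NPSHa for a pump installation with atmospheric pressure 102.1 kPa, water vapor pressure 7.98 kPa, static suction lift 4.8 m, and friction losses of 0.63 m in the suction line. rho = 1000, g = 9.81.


NPSHa = p_atm/(rho*g) - z_s - hf_s - p_vap/(rho*g).
p_atm/(rho*g) = 102.1*1000 / (1000*9.81) = 10.408 m.
p_vap/(rho*g) = 7.98*1000 / (1000*9.81) = 0.813 m.
NPSHa = 10.408 - 4.8 - 0.63 - 0.813
      = 4.16 m.

4.16


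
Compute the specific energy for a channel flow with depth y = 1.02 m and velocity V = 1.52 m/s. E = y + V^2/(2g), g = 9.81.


Specific energy E = y + V^2/(2g).
Velocity head = V^2/(2g) = 1.52^2 / (2*9.81) = 2.3104 / 19.62 = 0.1178 m.
E = 1.02 + 0.1178 = 1.1378 m.

1.1378


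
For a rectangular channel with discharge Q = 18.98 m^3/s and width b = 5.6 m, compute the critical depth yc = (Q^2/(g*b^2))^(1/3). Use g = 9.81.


Using yc = (Q^2 / (g * b^2))^(1/3):
Q^2 = 18.98^2 = 360.24.
g * b^2 = 9.81 * 5.6^2 = 9.81 * 31.36 = 307.64.
Q^2 / (g*b^2) = 360.24 / 307.64 = 1.171.
yc = 1.171^(1/3) = 1.054 m.

1.054


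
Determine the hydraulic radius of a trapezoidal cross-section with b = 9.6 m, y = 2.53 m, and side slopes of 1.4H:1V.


For a trapezoidal section with side slope z:
A = (b + z*y)*y = (9.6 + 1.4*2.53)*2.53 = 33.249 m^2.
P = b + 2*y*sqrt(1 + z^2) = 9.6 + 2*2.53*sqrt(1 + 1.4^2) = 18.306 m.
R = A/P = 33.249 / 18.306 = 1.8163 m.

1.8163


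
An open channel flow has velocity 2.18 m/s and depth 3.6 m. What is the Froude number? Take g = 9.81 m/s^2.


The Froude number is defined as Fr = V / sqrt(g*y).
g*y = 9.81 * 3.6 = 35.316.
sqrt(g*y) = sqrt(35.316) = 5.9427.
Fr = 2.18 / 5.9427 = 0.3668.

0.3668


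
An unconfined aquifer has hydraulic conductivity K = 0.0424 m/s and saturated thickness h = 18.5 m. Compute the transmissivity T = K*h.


Transmissivity is defined as T = K * h.
T = 0.0424 * 18.5
  = 0.7844 m^2/s.

0.7844


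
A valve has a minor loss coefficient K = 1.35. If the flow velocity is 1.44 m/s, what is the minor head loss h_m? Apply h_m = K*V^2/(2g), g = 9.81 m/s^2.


Minor loss formula: h_m = K * V^2/(2g).
V^2 = 1.44^2 = 2.0736.
V^2/(2g) = 2.0736 / 19.62 = 0.1057 m.
h_m = 1.35 * 0.1057 = 0.1427 m.

0.1427


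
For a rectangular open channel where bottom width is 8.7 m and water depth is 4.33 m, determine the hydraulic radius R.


For a rectangular section:
Flow area A = b * y = 8.7 * 4.33 = 37.67 m^2.
Wetted perimeter P = b + 2y = 8.7 + 2*4.33 = 17.36 m.
Hydraulic radius R = A/P = 37.67 / 17.36 = 2.17 m.

2.17


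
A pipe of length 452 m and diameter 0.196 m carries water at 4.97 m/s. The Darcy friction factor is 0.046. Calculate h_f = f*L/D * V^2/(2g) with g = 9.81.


Darcy-Weisbach equation: h_f = f * (L/D) * V^2/(2g).
f * L/D = 0.046 * 452/0.196 = 106.0816.
V^2/(2g) = 4.97^2 / (2*9.81) = 24.7009 / 19.62 = 1.259 m.
h_f = 106.0816 * 1.259 = 133.553 m.

133.553


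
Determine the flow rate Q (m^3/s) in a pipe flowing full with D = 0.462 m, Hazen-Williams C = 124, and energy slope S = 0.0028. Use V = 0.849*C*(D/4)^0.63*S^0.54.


For a full circular pipe, R = D/4 = 0.462/4 = 0.1155 m.
V = 0.849 * 124 * 0.1155^0.63 * 0.0028^0.54
  = 0.849 * 124 * 0.2567 * 0.041828
  = 1.1304 m/s.
Pipe area A = pi*D^2/4 = pi*0.462^2/4 = 0.1676 m^2.
Q = A * V = 0.1676 * 1.1304 = 0.1895 m^3/s.

0.1895


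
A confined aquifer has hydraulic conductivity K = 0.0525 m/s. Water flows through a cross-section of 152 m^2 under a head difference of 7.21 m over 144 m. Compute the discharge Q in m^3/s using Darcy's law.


Darcy's law: Q = K * A * i, where i = dh/L.
Hydraulic gradient i = 7.21 / 144 = 0.050069.
Q = 0.0525 * 152 * 0.050069
  = 0.3996 m^3/s.

0.3996


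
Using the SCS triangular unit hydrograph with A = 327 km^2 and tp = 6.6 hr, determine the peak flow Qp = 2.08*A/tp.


SCS formula: Qp = 2.08 * A / tp.
Qp = 2.08 * 327 / 6.6
   = 680.16 / 6.6
   = 103.05 m^3/s per cm.

103.05


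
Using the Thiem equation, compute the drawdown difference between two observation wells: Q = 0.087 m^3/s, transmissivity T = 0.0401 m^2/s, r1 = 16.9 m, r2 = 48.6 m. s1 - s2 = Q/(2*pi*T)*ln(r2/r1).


Thiem equation: s1 - s2 = Q/(2*pi*T) * ln(r2/r1).
ln(r2/r1) = ln(48.6/16.9) = 1.0563.
Q/(2*pi*T) = 0.087 / (2*pi*0.0401) = 0.087 / 0.252 = 0.3453.
s1 - s2 = 0.3453 * 1.0563 = 0.3647 m.

0.3647


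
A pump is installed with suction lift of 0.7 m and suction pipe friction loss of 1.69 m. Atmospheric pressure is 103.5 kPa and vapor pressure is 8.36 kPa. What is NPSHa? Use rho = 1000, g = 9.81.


NPSHa = p_atm/(rho*g) - z_s - hf_s - p_vap/(rho*g).
p_atm/(rho*g) = 103.5*1000 / (1000*9.81) = 10.55 m.
p_vap/(rho*g) = 8.36*1000 / (1000*9.81) = 0.852 m.
NPSHa = 10.55 - 0.7 - 1.69 - 0.852
      = 7.31 m.

7.31


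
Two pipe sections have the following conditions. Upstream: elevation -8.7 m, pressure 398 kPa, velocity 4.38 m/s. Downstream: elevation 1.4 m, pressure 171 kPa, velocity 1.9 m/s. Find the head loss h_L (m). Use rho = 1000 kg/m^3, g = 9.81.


Total head at each section: H = z + p/(rho*g) + V^2/(2g).
H1 = -8.7 + 398*1000/(1000*9.81) + 4.38^2/(2*9.81)
   = -8.7 + 40.571 + 0.9778
   = 32.849 m.
H2 = 1.4 + 171*1000/(1000*9.81) + 1.9^2/(2*9.81)
   = 1.4 + 17.431 + 0.184
   = 19.015 m.
h_L = H1 - H2 = 32.849 - 19.015 = 13.833 m.

13.833


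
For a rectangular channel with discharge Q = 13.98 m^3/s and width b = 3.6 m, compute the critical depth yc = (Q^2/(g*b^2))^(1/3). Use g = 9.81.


Using yc = (Q^2 / (g * b^2))^(1/3):
Q^2 = 13.98^2 = 195.44.
g * b^2 = 9.81 * 3.6^2 = 9.81 * 12.96 = 127.14.
Q^2 / (g*b^2) = 195.44 / 127.14 = 1.5372.
yc = 1.5372^(1/3) = 1.1541 m.

1.1541


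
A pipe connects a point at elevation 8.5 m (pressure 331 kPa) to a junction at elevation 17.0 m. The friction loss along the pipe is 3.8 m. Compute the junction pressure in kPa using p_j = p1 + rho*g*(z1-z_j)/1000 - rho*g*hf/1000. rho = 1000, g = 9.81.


Junction pressure: p_j = p1 + rho*g*(z1 - z_j)/1000 - rho*g*hf/1000.
Elevation term = 1000*9.81*(8.5 - 17.0)/1000 = -83.385 kPa.
Friction term = 1000*9.81*3.8/1000 = 37.278 kPa.
p_j = 331 + -83.385 - 37.278 = 210.34 kPa.

210.34


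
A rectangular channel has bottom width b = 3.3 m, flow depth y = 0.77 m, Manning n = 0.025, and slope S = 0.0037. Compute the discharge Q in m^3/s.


For a rectangular channel, the cross-sectional area A = b * y = 3.3 * 0.77 = 2.54 m^2.
The wetted perimeter P = b + 2y = 3.3 + 2*0.77 = 4.84 m.
Hydraulic radius R = A/P = 2.54/4.84 = 0.525 m.
Velocity V = (1/n)*R^(2/3)*S^(1/2) = (1/0.025)*0.525^(2/3)*0.0037^(1/2) = 1.5834 m/s.
Discharge Q = A * V = 2.54 * 1.5834 = 4.024 m^3/s.

4.024


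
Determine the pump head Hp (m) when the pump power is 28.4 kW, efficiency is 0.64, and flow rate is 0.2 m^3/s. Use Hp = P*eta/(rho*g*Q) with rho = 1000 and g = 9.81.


Pump head formula: Hp = P * eta / (rho * g * Q).
Numerator: P * eta = 28.4 * 1000 * 0.64 = 18176.0 W.
Denominator: rho * g * Q = 1000 * 9.81 * 0.2 = 1962.0.
Hp = 18176.0 / 1962.0 = 9.26 m.

9.26


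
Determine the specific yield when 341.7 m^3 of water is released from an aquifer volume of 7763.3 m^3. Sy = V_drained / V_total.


Specific yield Sy = Volume drained / Total volume.
Sy = 341.7 / 7763.3
   = 0.044.

0.044


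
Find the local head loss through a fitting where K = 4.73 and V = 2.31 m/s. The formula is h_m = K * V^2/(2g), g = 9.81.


Minor loss formula: h_m = K * V^2/(2g).
V^2 = 2.31^2 = 5.3361.
V^2/(2g) = 5.3361 / 19.62 = 0.272 m.
h_m = 4.73 * 0.272 = 1.2864 m.

1.2864


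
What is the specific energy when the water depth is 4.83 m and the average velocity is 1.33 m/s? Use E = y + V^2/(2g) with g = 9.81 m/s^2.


Specific energy E = y + V^2/(2g).
Velocity head = V^2/(2g) = 1.33^2 / (2*9.81) = 1.7689 / 19.62 = 0.0902 m.
E = 4.83 + 0.0902 = 4.9202 m.

4.9202


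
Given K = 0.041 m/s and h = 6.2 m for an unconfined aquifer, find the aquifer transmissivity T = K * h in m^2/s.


Transmissivity is defined as T = K * h.
T = 0.041 * 6.2
  = 0.2542 m^2/s.

0.2542


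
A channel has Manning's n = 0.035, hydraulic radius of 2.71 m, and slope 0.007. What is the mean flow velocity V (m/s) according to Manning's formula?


Manning's equation gives V = (1/n) * R^(2/3) * S^(1/2).
First, compute R^(2/3) = 2.71^(2/3) = 1.9438.
Next, S^(1/2) = 0.007^(1/2) = 0.083666.
Then 1/n = 1/0.035 = 28.57.
V = 28.57 * 1.9438 * 0.083666 = 4.6465 m/s.

4.6465


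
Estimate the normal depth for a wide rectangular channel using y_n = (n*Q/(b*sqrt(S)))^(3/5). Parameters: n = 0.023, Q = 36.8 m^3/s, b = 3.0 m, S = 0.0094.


We use the wide-channel approximation y_n = (n*Q/(b*sqrt(S)))^(3/5).
sqrt(S) = sqrt(0.0094) = 0.096954.
Numerator: n*Q = 0.023 * 36.8 = 0.8464.
Denominator: b*sqrt(S) = 3.0 * 0.096954 = 0.290862.
arg = 2.91.
y_n = 2.91^(3/5) = 1.8982 m.

1.8982


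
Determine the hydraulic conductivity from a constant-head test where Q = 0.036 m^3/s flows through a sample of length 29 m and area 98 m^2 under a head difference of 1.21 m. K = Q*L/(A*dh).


From K = Q*L / (A*dh):
Numerator: Q*L = 0.036 * 29 = 1.044.
Denominator: A*dh = 98 * 1.21 = 118.58.
K = 1.044 / 118.58 = 0.008804 m/s.

0.008804


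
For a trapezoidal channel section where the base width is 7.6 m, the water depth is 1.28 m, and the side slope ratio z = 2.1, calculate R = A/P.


For a trapezoidal section with side slope z:
A = (b + z*y)*y = (7.6 + 2.1*1.28)*1.28 = 13.169 m^2.
P = b + 2*y*sqrt(1 + z^2) = 7.6 + 2*1.28*sqrt(1 + 2.1^2) = 13.554 m.
R = A/P = 13.169 / 13.554 = 0.9715 m.

0.9715


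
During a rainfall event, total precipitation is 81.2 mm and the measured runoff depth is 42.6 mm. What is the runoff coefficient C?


The runoff coefficient C = runoff depth / rainfall depth.
C = 42.6 / 81.2
  = 0.5246.

0.5246


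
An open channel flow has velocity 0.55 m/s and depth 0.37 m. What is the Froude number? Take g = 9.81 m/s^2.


The Froude number is defined as Fr = V / sqrt(g*y).
g*y = 9.81 * 0.37 = 3.6297.
sqrt(g*y) = sqrt(3.6297) = 1.9052.
Fr = 0.55 / 1.9052 = 0.2887.

0.2887


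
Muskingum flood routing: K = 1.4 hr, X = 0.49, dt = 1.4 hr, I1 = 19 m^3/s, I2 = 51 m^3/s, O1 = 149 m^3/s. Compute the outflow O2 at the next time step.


Muskingum coefficients:
denom = 2*K*(1-X) + dt = 2*1.4*(1-0.49) + 1.4 = 2.828.
C0 = (dt - 2*K*X)/denom = (1.4 - 2*1.4*0.49)/2.828 = 0.0099.
C1 = (dt + 2*K*X)/denom = (1.4 + 2*1.4*0.49)/2.828 = 0.9802.
C2 = (2*K*(1-X) - dt)/denom = 0.0099.
O2 = C0*I2 + C1*I1 + C2*O1
   = 0.0099*51 + 0.9802*19 + 0.0099*149
   = 20.6 m^3/s.

20.6


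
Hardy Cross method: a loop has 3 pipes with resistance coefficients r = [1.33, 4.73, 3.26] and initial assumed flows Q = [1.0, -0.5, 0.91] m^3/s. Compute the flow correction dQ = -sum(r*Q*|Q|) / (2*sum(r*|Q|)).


Numerator terms (r*Q*|Q|): 1.33*1.0*|1.0| = 1.33; 4.73*-0.5*|-0.5| = -1.1825; 3.26*0.91*|0.91| = 2.6996.
Sum of numerator = 2.8471.
Denominator terms (r*|Q|): 1.33*|1.0| = 1.33; 4.73*|-0.5| = 2.365; 3.26*|0.91| = 2.9666.
2 * sum of denominator = 2 * 6.6616 = 13.3232.
dQ = -2.8471 / 13.3232 = -0.2137 m^3/s.

-0.2137


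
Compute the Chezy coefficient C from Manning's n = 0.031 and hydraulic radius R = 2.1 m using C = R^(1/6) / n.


The Chezy coefficient relates to Manning's n through C = R^(1/6) / n.
R^(1/6) = 2.1^(1/6) = 1.131627.
C = 1.131627 / 0.031 = 36.5 m^(1/2)/s.

36.5


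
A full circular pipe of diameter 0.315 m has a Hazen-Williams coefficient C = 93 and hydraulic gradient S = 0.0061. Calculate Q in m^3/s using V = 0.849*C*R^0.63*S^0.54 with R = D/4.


For a full circular pipe, R = D/4 = 0.315/4 = 0.0788 m.
V = 0.849 * 93 * 0.0788^0.63 * 0.0061^0.54
  = 0.849 * 93 * 0.201668 * 0.063691
  = 1.0142 m/s.
Pipe area A = pi*D^2/4 = pi*0.315^2/4 = 0.0779 m^2.
Q = A * V = 0.0779 * 1.0142 = 0.079 m^3/s.

0.079


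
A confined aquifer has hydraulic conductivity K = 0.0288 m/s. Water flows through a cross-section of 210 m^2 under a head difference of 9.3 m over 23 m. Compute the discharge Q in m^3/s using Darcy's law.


Darcy's law: Q = K * A * i, where i = dh/L.
Hydraulic gradient i = 9.3 / 23 = 0.404348.
Q = 0.0288 * 210 * 0.404348
  = 2.4455 m^3/s.

2.4455
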